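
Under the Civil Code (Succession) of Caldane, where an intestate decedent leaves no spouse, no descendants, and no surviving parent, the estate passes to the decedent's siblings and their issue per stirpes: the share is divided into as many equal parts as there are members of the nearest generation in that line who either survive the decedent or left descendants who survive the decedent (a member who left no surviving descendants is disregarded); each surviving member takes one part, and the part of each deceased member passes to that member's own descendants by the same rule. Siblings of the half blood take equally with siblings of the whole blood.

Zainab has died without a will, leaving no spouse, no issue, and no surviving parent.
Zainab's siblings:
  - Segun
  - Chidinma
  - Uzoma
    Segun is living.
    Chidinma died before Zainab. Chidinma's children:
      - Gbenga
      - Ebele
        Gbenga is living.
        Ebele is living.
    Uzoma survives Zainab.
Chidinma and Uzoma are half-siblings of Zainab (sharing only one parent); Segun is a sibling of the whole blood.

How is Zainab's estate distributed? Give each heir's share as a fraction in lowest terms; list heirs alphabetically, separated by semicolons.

No spouse, descendants, or parent survives, so the estate passes to Zainab's siblings per stirpes.
Half-blood and whole-blood siblings take equally under the stated rule.
The estate is divided into 3 equal shares of 1/3 among Segun, Chidinma, Uzoma.
Segun is living and takes 1/3.
Chidinma predeceased; the 1/3 allotted to Chidinma's branch passes to Chidinma's issue by representation.
The 1/3 is divided into 2 equal shares of 1/6 among Gbenga, Ebele.
Gbenga is living and takes 1/6.
Ebele is living and takes 1/6.
Uzoma is living and takes 1/3.

Ebele 1/6; Gbenga 1/6; Segun 1/3; Uzoma 1/3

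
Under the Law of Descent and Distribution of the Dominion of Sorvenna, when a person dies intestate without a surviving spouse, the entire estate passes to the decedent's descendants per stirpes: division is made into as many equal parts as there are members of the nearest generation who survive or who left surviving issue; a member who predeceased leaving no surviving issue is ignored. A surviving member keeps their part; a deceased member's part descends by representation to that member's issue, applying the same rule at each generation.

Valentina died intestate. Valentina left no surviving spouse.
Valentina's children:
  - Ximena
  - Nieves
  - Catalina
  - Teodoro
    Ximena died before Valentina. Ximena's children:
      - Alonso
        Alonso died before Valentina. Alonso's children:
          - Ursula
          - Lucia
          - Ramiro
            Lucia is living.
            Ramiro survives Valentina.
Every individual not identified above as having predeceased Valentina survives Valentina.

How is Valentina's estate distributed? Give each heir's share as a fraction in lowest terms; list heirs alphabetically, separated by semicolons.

There is no surviving spouse, so the entire estate passes to Valentina's descendants per stirpes.
The estate is divided into 4 equal shares of 1/4 among Ximena, Nieves, Catalina, Teodoro.
Ximena predeceased; the 1/4 allotted to Ximena's branch passes to Ximena's issue by representation.
Alonso's line is the sole branch at this level, so the full 1/4 passes to Alonso's issue by representation.
The 1/4 is divided into 3 equal shares of 1/12 among Ursula, Lucia, Ramiro.
Ursula is living and takes 1/12.
Lucia is living and takes 1/12.
Ramiro is living and takes 1/12.
Nieves is living and takes 1/4.
Catalina is living and takes 1/4.
Teodoro is living and takes 1/4.

Catalina 1/4; Lucia 1/12; Nieves 1/4; Ramiro 1/12; Teodoro 1/4; Ursula 1/12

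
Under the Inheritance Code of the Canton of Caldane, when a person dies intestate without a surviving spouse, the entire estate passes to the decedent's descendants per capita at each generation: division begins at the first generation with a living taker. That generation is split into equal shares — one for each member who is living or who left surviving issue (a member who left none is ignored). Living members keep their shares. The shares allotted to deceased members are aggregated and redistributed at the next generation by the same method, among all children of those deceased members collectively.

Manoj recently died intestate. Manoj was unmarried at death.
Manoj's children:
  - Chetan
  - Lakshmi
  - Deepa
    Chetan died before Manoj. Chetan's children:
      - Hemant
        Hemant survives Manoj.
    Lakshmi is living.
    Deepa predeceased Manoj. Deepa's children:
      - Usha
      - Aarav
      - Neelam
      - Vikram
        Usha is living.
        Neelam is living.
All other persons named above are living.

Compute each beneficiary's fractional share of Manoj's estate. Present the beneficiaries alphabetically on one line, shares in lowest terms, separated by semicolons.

Aarav 2/15; Hemant 2/15; Lakshmi 1/3; Neelam 2/15; Usha 2/15; Vikram 2/15

There is no surviving spouse, so the entire estate passes to Manoj's descendants per capita at each generation.
At generation 1 (Chetan, Lakshmi, Deepa) there are 3 shares of (1)/3 = 1/3 each.
Living: Lakshmi — each takes 1/3.
Deceased: Chetan and Deepa. Their combined 2/3 is pooled and carried to generation 2.
At generation 2 (Hemant, Usha, Aarav, Neelam, Vikram) there are 5 shares of (2/3)/5 = 2/15 each.
Living: Hemant, Usha, Aarav, Neelam, and Vikram — each takes 2/15.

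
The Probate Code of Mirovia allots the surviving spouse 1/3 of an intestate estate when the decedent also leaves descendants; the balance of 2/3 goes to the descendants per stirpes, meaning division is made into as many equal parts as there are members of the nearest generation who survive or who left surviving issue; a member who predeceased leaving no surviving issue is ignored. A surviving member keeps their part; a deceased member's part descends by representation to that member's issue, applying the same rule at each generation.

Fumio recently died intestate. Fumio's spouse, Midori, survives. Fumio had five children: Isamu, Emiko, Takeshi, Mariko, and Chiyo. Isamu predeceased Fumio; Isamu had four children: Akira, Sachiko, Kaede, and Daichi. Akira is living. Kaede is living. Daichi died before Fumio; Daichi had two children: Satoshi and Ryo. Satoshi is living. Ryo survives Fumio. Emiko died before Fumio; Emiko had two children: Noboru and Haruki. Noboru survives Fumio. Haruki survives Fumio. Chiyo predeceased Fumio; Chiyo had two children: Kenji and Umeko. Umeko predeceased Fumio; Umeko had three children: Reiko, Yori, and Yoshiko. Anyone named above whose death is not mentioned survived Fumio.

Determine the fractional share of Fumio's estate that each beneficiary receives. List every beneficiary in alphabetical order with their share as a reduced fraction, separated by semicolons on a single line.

Midori, as surviving spouse, takes 1/3.
The remaining 2/3 passes to Fumio's descendants per stirpes.
The 2/3 is divided into 5 equal shares of 2/15 among Isamu, Emiko, Takeshi, Mariko, Chiyo.
Isamu predeceased; the 2/15 allotted to Isamu's branch passes to Isamu's issue by representation.
The 2/15 is divided into 4 equal shares of 1/30 among Akira, Sachiko, Kaede, Daichi.
Akira is living and takes 1/30.
Sachiko is living and takes 1/30.
Kaede is living and takes 1/30.
Daichi predeceased; the 1/30 allotted to Daichi's branch passes to Daichi's issue by representation.
The 1/30 is divided into 2 equal shares of 1/60 among Satoshi, Ryo.
Satoshi is living and takes 1/60.
Ryo is living and takes 1/60.
Emiko predeceased; the 2/15 allotted to Emiko's branch passes to Emiko's issue by representation.
The 2/15 is divided into 2 equal shares of 1/15 among Noboru, Haruki.
Noboru is living and takes 1/15.
Haruki is living and takes 1/15.
Takeshi is living and takes 2/15.
Mariko is living and takes 2/15.
Chiyo predeceased; the 2/15 allotted to Chiyo's branch passes to Chiyo's issue by representation.
The 2/15 is divided into 2 equal shares of 1/15 among Kenji, Umeko.
Kenji is living and takes 1/15.
Umeko predeceased; the 1/15 allotted to Umeko's branch passes to Umeko's issue by representation.
The 1/15 is divided into 3 equal shares of 1/45 among Reiko, Yori, Yoshiko.
Reiko is living and takes 1/45.
Yori is living and takes 1/45.
Yoshiko is living and takes 1/45.

Akira 1/30; Haruki 1/15; Kaede 1/30; Kenji 1/15; Mariko 2/15; Midori 1/3; Noboru 1/15; Reiko 1/45; Ryo 1/60; Sachiko 1/30; Satoshi 1/60; Takeshi 2/15; Yori 1/45; Yoshiko 1/45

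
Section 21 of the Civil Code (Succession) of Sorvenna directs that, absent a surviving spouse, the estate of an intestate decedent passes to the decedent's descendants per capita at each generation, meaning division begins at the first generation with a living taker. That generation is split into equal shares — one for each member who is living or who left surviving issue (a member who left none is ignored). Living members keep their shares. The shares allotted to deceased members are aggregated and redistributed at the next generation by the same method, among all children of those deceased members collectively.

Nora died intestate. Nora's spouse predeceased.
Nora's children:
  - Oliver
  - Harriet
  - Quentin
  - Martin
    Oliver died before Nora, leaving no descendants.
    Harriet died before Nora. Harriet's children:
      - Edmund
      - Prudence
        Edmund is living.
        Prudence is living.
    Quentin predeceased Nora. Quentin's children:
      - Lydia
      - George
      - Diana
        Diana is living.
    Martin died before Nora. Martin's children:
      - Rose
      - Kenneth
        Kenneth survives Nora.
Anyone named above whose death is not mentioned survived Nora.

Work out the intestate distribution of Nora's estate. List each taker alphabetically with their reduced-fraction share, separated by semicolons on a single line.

There is no surviving spouse, so the entire estate passes to Nora's descendants per capita at each generation.
No one at generation 1 (Harriet, Quentin, Martin) is living; moving to the next generation.
At generation 2 (Edmund, Prudence, Lydia, George, Diana, Rose, Kenneth) there are 7 shares of (1)/7 = 1/7 each.
Living: Edmund, Prudence, Lydia, George, Diana, Rose, and Kenneth — each takes 1/7.

Diana 1/7; Edmund 1/7; George 1/7; Kenneth 1/7; Lydia 1/7; Prudence 1/7; Rose 1/7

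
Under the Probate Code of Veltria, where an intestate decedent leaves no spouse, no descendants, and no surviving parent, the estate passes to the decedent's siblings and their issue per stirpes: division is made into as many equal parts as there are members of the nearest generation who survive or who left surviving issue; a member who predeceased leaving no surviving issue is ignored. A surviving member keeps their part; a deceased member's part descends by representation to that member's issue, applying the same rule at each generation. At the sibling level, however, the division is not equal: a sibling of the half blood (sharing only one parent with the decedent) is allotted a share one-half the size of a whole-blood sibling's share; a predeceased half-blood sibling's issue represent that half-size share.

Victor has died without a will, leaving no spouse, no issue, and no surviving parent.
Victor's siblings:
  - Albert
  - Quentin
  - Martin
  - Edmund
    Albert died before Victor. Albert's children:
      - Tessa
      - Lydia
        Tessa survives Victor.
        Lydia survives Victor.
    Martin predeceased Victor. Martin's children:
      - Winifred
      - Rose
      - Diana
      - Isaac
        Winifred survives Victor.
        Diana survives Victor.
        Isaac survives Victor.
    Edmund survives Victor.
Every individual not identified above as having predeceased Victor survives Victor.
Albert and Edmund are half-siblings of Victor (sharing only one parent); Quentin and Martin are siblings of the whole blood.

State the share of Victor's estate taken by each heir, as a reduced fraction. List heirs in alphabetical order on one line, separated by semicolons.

Diana 1/12; Edmund 1/6; Isaac 1/12; Lydia 1/12; Quentin 1/3; Rose 1/12; Tessa 1/12; Winifred 1/12

No spouse, descendants, or parent survives, so the estate passes to Victor's siblings per stirpes.
Half-blood siblings count for one-half the weight of whole-blood siblings at the initial division.
Dividing 1 in proportion to weights (total weight 3): Albert (weight 1/2) → 1/6; Quentin (weight 1) → 1/3; Martin (weight 1) → 1/3; Edmund (weight 1/2) → 1/6.
Albert predeceased; the 1/6 allotted to Albert's branch passes to Albert's issue by representation.
The 1/6 is divided into 2 equal shares of 1/12 among Tessa, Lydia.
Tessa is living and takes 1/12.
Lydia is living and takes 1/12.
Quentin is living and takes 1/3.
Martin predeceased; the 1/3 allotted to Martin's branch passes to Martin's issue by representation.
The 1/3 is divided into 4 equal shares of 1/12 among Winifred, Rose, Diana, Isaac.
Winifred is living and takes 1/12.
Rose is living and takes 1/12.
Diana is living and takes 1/12.
Isaac is living and takes 1/12.
Edmund is living and takes 1/6.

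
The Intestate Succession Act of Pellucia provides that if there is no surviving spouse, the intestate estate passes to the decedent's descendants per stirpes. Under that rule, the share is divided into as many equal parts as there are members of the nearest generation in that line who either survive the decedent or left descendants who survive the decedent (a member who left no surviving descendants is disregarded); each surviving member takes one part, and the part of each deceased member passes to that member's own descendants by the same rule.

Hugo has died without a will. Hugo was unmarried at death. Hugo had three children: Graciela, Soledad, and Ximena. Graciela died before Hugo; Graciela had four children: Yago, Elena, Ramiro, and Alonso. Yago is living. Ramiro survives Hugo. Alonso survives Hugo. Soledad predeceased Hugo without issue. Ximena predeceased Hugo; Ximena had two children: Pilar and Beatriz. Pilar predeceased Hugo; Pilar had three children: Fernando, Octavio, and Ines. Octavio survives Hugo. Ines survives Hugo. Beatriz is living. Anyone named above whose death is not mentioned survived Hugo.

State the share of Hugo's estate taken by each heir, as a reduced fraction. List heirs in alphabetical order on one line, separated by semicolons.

There is no surviving spouse, so the entire estate passes to Hugo's descendants per stirpes.
Soledad left no surviving issue, so that branch lapses and is disregarded.
The estate is divided into 2 equal shares of 1/2 among Graciela, Ximena.
Graciela predeceased; the 1/2 allotted to Graciela's branch passes to Graciela's issue by representation.
The 1/2 is divided into 4 equal shares of 1/8 among Yago, Elena, Ramiro, Alonso.
Yago is living and takes 1/8.
Elena is living and takes 1/8.
Ramiro is living and takes 1/8.
Alonso is living and takes 1/8.
Ximena predeceased; the 1/2 allotted to Ximena's branch passes to Ximena's issue by representation.
The 1/2 is divided into 2 equal shares of 1/4 among Pilar, Beatriz.
Pilar predeceased; the 1/4 allotted to Pilar's branch passes to Pilar's issue by representation.
The 1/4 is divided into 3 equal shares of 1/12 among Fernando, Octavio, Ines.
Fernando is living and takes 1/12.
Octavio is living and takes 1/12.
Ines is living and takes 1/12.
Beatriz is living and takes 1/4.

Alonso 1/8; Beatriz 1/4; Elena 1/8; Fernando 1/12; Ines 1/12; Octavio 1/12; Ramiro 1/8; Yago 1/8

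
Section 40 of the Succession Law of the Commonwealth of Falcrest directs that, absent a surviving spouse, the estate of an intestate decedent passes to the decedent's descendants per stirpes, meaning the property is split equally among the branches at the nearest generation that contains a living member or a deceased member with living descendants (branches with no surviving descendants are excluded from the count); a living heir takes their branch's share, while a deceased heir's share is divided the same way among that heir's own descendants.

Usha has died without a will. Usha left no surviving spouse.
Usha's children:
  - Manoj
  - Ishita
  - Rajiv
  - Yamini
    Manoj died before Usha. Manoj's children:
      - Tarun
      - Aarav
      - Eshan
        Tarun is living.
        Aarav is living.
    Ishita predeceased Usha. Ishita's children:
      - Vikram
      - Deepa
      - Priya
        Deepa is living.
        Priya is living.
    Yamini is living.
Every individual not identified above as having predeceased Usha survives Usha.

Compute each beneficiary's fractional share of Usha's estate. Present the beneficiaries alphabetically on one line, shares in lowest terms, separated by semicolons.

There is no surviving spouse, so the entire estate passes to Usha's descendants per stirpes.
The estate is divided into 4 equal shares of 1/4 among Manoj, Ishita, Rajiv, Yamini.
Manoj predeceased; the 1/4 allotted to Manoj's branch passes to Manoj's issue by representation.
The 1/4 is divided into 3 equal shares of 1/12 among Tarun, Aarav, Eshan.
Tarun is living and takes 1/12.
Aarav is living and takes 1/12.
Eshan is living and takes 1/12.
Ishita predeceased; the 1/4 allotted to Ishita's branch passes to Ishita's issue by representation.
The 1/4 is divided into 3 equal shares of 1/12 among Vikram, Deepa, Priya.
Vikram is living and takes 1/12.
Deepa is living and takes 1/12.
Priya is living and takes 1/12.
Rajiv is living and takes 1/4.
Yamini is living and takes 1/4.

Aarav 1/12; Deepa 1/12; Eshan 1/12; Priya 1/12; Rajiv 1/4; Tarun 1/12; Vikram 1/12; Yamini 1/4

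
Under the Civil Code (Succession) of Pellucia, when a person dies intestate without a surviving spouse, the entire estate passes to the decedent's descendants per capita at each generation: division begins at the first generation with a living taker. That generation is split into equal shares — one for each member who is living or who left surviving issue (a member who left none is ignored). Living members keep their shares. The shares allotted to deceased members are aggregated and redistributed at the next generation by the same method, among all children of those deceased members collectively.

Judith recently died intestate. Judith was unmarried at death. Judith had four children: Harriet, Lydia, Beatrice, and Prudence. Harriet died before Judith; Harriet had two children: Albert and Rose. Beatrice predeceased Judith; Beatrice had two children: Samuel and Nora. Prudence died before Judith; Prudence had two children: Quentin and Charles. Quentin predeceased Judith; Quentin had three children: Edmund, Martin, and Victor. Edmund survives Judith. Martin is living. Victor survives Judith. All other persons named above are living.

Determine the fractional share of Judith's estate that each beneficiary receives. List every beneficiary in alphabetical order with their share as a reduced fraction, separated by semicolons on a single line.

There is no surviving spouse, so the entire estate passes to Judith's descendants per capita at each generation.
At generation 1 (Harriet, Lydia, Beatrice, Prudence) there are 4 shares of (1)/4 = 1/4 each.
Living: Lydia — each takes 1/4.
Deceased: Harriet, Beatrice, and Prudence. Their combined 3/4 is pooled and carried to generation 2.
At generation 2 (Albert, Rose, Samuel, Nora, Quentin, Charles) there are 6 shares of (3/4)/6 = 1/8 each.
Living: Albert, Rose, Samuel, Nora, and Charles — each takes 1/8.
Deceased: Quentin. That 1/8 share is carried to generation 3.
At generation 3 (Edmund, Martin, Victor) there are 3 shares of (1/8)/3 = 1/24 each.
Living: Edmund, Martin, and Victor — each takes 1/24.

Albert 1/8; Charles 1/8; Edmund 1/24; Lydia 1/4; Martin 1/24; Nora 1/8; Rose 1/8; Samuel 1/8; Victor 1/24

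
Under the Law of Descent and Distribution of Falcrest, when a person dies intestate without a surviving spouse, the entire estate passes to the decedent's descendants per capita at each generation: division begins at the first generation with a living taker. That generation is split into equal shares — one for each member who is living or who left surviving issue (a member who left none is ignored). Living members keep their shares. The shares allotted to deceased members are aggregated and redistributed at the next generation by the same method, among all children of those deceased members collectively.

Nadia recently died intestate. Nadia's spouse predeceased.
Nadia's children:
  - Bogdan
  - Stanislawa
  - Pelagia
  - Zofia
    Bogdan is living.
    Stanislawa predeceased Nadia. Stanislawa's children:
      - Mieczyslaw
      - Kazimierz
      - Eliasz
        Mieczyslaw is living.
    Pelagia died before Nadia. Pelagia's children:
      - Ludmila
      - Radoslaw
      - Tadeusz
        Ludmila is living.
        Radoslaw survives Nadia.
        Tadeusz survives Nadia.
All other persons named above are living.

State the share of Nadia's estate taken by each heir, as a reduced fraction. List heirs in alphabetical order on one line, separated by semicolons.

Bogdan 1/4; Eliasz 1/12; Kazimierz 1/12; Ludmila 1/12; Mieczyslaw 1/12; Radoslaw 1/12; Tadeusz 1/12; Zofia 1/4

There is no surviving spouse, so the entire estate passes to Nadia's descendants per capita at each generation.
At generation 1 (Bogdan, Stanislawa, Pelagia, Zofia) there are 4 shares of (1)/4 = 1/4 each.
Living: Bogdan and Zofia — each takes 1/4.
Deceased: Stanislawa and Pelagia. Their combined 1/2 is pooled and carried to generation 2.
At generation 2 (Mieczyslaw, Kazimierz, Eliasz, Ludmila, Radoslaw, Tadeusz) there are 6 shares of (1/2)/6 = 1/12 each.
Living: Mieczyslaw, Kazimierz, Eliasz, Ludmila, Radoslaw, and Tadeusz — each takes 1/12.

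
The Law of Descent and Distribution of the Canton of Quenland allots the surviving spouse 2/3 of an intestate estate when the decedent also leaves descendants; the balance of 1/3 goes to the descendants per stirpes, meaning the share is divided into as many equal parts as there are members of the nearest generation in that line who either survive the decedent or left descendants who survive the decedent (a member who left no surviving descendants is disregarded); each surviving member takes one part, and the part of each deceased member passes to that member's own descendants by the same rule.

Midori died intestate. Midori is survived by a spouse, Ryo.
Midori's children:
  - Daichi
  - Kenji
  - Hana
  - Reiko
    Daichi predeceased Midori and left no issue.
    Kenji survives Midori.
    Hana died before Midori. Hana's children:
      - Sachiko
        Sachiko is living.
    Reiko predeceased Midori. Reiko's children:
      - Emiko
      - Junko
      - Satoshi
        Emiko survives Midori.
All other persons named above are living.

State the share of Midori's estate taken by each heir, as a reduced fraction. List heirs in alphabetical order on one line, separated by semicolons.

Emiko 1/27; Junko 1/27; Kenji 1/9; Ryo 2/3; Sachiko 1/9; Satoshi 1/27

Ryo, as surviving spouse, takes 2/3.
The remaining 1/3 passes to Midori's descendants per stirpes.
Daichi left no surviving issue, so that branch lapses and is disregarded.
The 1/3 is divided into 3 equal shares of 1/9 among Kenji, Hana, Reiko.
Kenji is living and takes 1/9.
Hana predeceased; the 1/9 allotted to Hana's branch passes to Hana's issue by representation.
Sachiko is the sole taker at this level and receives the full 1/9.
Reiko predeceased; the 1/9 allotted to Reiko's branch passes to Reiko's issue by representation.
The 1/9 is divided into 3 equal shares of 1/27 among Emiko, Junko, Satoshi.
Emiko is living and takes 1/27.
Junko is living and takes 1/27.
Satoshi is living and takes 1/27.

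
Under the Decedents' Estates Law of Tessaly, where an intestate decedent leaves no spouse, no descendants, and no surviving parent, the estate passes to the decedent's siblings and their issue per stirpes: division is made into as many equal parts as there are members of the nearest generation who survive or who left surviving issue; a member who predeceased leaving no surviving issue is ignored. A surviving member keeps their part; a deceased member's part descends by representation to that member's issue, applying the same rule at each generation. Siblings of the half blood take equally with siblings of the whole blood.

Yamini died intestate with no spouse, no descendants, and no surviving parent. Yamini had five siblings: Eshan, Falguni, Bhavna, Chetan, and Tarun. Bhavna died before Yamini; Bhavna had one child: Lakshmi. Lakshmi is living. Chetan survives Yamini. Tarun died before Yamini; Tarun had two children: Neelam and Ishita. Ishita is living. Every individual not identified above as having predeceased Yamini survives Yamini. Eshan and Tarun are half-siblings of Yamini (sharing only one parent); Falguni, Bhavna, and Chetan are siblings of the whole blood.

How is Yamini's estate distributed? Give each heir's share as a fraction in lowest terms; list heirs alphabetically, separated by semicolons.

No spouse, descendants, or parent survives, so the estate passes to Yamini's siblings per stirpes.
Half-blood and whole-blood siblings take equally under the stated rule.
The estate is divided into 5 equal shares of 1/5 among Eshan, Falguni, Bhavna, Chetan, Tarun.
Eshan is living and takes 1/5.
Falguni is living and takes 1/5.
Bhavna predeceased; the 1/5 allotted to Bhavna's branch passes to Bhavna's issue by representation.
Lakshmi is the sole taker at this level and receives the full 1/5.
Chetan is living and takes 1/5.
Tarun predeceased; the 1/5 allotted to Tarun's branch passes to Tarun's issue by representation.
The 1/5 is divided into 2 equal shares of 1/10 among Neelam, Ishita.
Neelam is living and takes 1/10.
Ishita is living and takes 1/10.

Chetan 1/5; Eshan 1/5; Falguni 1/5; Ishita 1/10; Lakshmi 1/5; Neelam 1/10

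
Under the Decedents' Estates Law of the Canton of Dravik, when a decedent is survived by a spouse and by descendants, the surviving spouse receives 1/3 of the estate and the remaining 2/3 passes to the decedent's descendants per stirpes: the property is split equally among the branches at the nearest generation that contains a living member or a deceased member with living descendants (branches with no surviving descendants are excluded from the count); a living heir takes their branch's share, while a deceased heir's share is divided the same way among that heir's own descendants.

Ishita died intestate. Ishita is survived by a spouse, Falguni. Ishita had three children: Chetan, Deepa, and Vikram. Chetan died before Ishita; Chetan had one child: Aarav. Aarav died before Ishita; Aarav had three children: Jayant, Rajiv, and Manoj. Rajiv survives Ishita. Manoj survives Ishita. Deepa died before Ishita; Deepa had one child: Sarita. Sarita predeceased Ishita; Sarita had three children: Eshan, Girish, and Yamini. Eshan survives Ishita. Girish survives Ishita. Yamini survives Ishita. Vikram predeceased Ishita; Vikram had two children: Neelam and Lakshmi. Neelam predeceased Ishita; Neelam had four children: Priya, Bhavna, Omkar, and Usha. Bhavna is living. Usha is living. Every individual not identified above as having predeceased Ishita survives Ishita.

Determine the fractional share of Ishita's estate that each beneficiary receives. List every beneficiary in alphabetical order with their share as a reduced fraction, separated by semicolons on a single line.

Bhavna 1/36; Eshan 2/27; Falguni 1/3; Girish 2/27; Jayant 2/27; Lakshmi 1/9; Manoj 2/27; Omkar 1/36; Priya 1/36; Rajiv 2/27; Usha 1/36; Yamini 2/27

Falguni, as surviving spouse, takes 1/3.
The remaining 2/3 passes to Ishita's descendants per stirpes.
The 2/3 is divided into 3 equal shares of 2/9 among Chetan, Deepa, Vikram.
Chetan predeceased; the 2/9 allotted to Chetan's branch passes to Chetan's issue by representation.
Aarav's line is the sole branch at this level, so the full 2/9 passes to Aarav's issue by representation.
The 2/9 is divided into 3 equal shares of 2/27 among Jayant, Rajiv, Manoj.
Jayant is living and takes 2/27.
Rajiv is living and takes 2/27.
Manoj is living and takes 2/27.
Deepa predeceased; the 2/9 allotted to Deepa's branch passes to Deepa's issue by representation.
Sarita's line is the sole branch at this level, so the full 2/9 passes to Sarita's issue by representation.
The 2/9 is divided into 3 equal shares of 2/27 among Eshan, Girish, Yamini.
Eshan is living and takes 2/27.
Girish is living and takes 2/27.
Yamini is living and takes 2/27.
Vikram predeceased; the 2/9 allotted to Vikram's branch passes to Vikram's issue by representation.
The 2/9 is divided into 2 equal shares of 1/9 among Neelam, Lakshmi.
Neelam predeceased; the 1/9 allotted to Neelam's branch passes to Neelam's issue by representation.
The 1/9 is divided into 4 equal shares of 1/36 among Priya, Bhavna, Omkar, Usha.
Priya is living and takes 1/36.
Bhavna is living and takes 1/36.
Omkar is living and takes 1/36.
Usha is living and takes 1/36.
Lakshmi is living and takes 1/9.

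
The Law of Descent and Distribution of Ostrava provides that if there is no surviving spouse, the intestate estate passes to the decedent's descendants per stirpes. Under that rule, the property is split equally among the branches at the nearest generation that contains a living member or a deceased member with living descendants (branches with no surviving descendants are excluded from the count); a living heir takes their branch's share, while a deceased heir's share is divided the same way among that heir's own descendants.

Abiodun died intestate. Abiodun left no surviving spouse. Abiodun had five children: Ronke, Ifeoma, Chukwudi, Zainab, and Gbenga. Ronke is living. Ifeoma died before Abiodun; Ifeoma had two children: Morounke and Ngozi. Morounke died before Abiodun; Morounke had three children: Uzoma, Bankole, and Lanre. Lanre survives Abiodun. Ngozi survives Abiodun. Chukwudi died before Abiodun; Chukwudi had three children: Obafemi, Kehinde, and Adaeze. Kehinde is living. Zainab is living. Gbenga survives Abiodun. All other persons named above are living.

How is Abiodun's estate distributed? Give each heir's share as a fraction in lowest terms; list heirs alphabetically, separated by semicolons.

Adaeze 1/15; Bankole 1/30; Gbenga 1/5; Kehinde 1/15; Lanre 1/30; Ngozi 1/10; Obafemi 1/15; Ronke 1/5; Uzoma 1/30; Zainab 1/5

There is no surviving spouse, so the entire estate passes to Abiodun's descendants per stirpes.
The estate is divided into 5 equal shares of 1/5 among Ronke, Ifeoma, Chukwudi, Zainab, Gbenga.
Ronke is living and takes 1/5.
Ifeoma predeceased; the 1/5 allotted to Ifeoma's branch passes to Ifeoma's issue by representation.
The 1/5 is divided into 2 equal shares of 1/10 among Morounke, Ngozi.
Morounke predeceased; the 1/10 allotted to Morounke's branch passes to Morounke's issue by representation.
The 1/10 is divided into 3 equal shares of 1/30 among Uzoma, Bankole, Lanre.
Uzoma is living and takes 1/30.
Bankole is living and takes 1/30.
Lanre is living and takes 1/30.
Ngozi is living and takes 1/10.
Chukwudi predeceased; the 1/5 allotted to Chukwudi's branch passes to Chukwudi's issue by representation.
The 1/5 is divided into 3 equal shares of 1/15 among Obafemi, Kehinde, Adaeze.
Obafemi is living and takes 1/15.
Kehinde is living and takes 1/15.
Adaeze is living and takes 1/15.
Zainab is living and takes 1/5.
Gbenga is living and takes 1/5.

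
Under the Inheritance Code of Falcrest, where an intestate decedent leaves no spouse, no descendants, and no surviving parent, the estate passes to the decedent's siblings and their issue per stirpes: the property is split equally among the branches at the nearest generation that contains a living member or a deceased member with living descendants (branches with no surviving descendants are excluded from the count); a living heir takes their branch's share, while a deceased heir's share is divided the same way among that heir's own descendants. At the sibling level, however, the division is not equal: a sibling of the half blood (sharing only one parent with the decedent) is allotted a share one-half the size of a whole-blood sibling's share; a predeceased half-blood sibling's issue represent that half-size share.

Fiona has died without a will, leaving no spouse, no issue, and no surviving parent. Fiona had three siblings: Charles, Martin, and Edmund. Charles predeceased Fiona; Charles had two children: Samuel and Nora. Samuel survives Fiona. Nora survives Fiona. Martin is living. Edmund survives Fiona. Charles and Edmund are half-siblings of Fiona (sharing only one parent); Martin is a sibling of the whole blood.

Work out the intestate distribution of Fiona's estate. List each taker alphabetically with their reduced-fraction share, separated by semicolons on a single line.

No spouse, descendants, or parent survives, so the estate passes to Fiona's siblings per stirpes.
Half-blood siblings count for one-half the weight of whole-blood siblings at the initial division.
Dividing 1 in proportion to weights (total weight 2): Charles (weight 1/2) → 1/4; Martin (weight 1) → 1/2; Edmund (weight 1/2) → 1/4.
Charles predeceased; the 1/4 allotted to Charles's branch passes to Charles's issue by representation.
The 1/4 is divided into 2 equal shares of 1/8 among Samuel, Nora.
Samuel is living and takes 1/8.
Nora is living and takes 1/8.
Martin is living and takes 1/2.
Edmund is living and takes 1/4.

Edmund 1/4; Martin 1/2; Nora 1/8; Samuel 1/8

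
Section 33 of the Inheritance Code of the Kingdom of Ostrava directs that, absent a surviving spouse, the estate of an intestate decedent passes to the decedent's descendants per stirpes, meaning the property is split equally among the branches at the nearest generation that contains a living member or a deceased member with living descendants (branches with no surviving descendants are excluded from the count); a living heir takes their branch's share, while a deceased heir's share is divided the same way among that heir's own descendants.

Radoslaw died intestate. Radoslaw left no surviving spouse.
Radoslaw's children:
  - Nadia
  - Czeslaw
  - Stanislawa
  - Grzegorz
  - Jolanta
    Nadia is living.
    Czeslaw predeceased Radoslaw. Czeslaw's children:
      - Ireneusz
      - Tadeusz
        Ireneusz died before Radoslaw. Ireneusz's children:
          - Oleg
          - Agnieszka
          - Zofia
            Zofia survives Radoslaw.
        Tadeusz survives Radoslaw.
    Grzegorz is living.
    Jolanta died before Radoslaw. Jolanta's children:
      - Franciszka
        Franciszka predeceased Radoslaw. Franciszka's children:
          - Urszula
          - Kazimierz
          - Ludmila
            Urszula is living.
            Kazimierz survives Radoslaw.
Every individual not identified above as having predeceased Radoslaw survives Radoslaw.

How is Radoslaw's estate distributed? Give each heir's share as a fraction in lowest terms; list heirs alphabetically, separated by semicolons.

Agnieszka 1/30; Grzegorz 1/5; Kazimierz 1/15; Ludmila 1/15; Nadia 1/5; Oleg 1/30; Stanislawa 1/5; Tadeusz 1/10; Urszula 1/15; Zofia 1/30

There is no surviving spouse, so the entire estate passes to Radoslaw's descendants per stirpes.
The estate is divided into 5 equal shares of 1/5 among Nadia, Czeslaw, Stanislawa, Grzegorz, Jolanta.
Nadia is living and takes 1/5.
Czeslaw predeceased; the 1/5 allotted to Czeslaw's branch passes to Czeslaw's issue by representation.
The 1/5 is divided into 2 equal shares of 1/10 among Ireneusz, Tadeusz.
Ireneusz predeceased; the 1/10 allotted to Ireneusz's branch passes to Ireneusz's issue by representation.
The 1/10 is divided into 3 equal shares of 1/30 among Oleg, Agnieszka, Zofia.
Oleg is living and takes 1/30.
Agnieszka is living and takes 1/30.
Zofia is living and takes 1/30.
Tadeusz is living and takes 1/10.
Stanislawa is living and takes 1/5.
Grzegorz is living and takes 1/5.
Jolanta predeceased; the 1/5 allotted to Jolanta's branch passes to Jolanta's issue by representation.
Franciszka's line is the sole branch at this level, so the full 1/5 passes to Franciszka's issue by representation.
The 1/5 is divided into 3 equal shares of 1/15 among Urszula, Kazimierz, Ludmila.
Urszula is living and takes 1/15.
Kazimierz is living and takes 1/15.
Ludmila is living and takes 1/15.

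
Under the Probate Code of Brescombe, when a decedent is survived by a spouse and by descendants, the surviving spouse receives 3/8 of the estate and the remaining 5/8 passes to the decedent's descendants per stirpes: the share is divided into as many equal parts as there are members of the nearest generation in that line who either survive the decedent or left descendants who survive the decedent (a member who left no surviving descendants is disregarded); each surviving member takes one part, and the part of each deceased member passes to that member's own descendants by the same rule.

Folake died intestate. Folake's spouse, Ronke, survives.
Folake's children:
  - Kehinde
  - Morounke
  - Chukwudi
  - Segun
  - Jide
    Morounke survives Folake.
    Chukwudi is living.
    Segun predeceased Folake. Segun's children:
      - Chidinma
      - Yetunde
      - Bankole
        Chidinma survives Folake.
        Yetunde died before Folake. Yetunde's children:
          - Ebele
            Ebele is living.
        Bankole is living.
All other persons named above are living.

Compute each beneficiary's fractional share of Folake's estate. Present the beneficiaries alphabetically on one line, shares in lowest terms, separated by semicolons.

Bankole 1/24; Chidinma 1/24; Chukwudi 1/8; Ebele 1/24; Jide 1/8; Kehinde 1/8; Morounke 1/8; Ronke 3/8

Ronke, as surviving spouse, takes 3/8.
The remaining 5/8 passes to Folake's descendants per stirpes.
The 5/8 is divided into 5 equal shares of 1/8 among Kehinde, Morounke, Chukwudi, Segun, Jide.
Kehinde is living and takes 1/8.
Morounke is living and takes 1/8.
Chukwudi is living and takes 1/8.
Segun predeceased; the 1/8 allotted to Segun's branch passes to Segun's issue by representation.
The 1/8 is divided into 3 equal shares of 1/24 among Chidinma, Yetunde, Bankole.
Chidinma is living and takes 1/24.
Yetunde predeceased; the 1/24 allotted to Yetunde's branch passes to Yetunde's issue by representation.
Ebele is the sole taker at this level and receives the full 1/24.
Bankole is living and takes 1/24.
Jide is living and takes 1/8.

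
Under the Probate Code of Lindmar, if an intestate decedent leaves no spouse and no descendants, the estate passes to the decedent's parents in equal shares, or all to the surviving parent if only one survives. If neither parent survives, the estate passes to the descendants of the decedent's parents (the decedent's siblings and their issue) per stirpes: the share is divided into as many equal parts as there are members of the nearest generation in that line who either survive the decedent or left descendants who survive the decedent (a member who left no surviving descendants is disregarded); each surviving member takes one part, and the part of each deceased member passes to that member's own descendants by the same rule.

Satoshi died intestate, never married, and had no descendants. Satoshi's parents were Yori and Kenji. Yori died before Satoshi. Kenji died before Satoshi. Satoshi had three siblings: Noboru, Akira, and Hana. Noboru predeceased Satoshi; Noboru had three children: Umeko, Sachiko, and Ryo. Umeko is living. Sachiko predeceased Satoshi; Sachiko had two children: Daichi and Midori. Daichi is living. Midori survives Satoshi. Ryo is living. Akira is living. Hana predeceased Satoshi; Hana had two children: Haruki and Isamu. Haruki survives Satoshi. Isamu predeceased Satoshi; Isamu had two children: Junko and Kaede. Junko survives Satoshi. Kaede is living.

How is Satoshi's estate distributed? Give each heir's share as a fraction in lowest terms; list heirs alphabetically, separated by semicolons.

Neither parent survives and there are no descendants, so the estate passes to Satoshi's siblings and their issue per stirpes.
The estate is divided into 3 equal shares of 1/3 among Noboru, Akira, Hana.
Noboru predeceased; the 1/3 allotted to Noboru's branch passes to Noboru's issue by representation.
The 1/3 is divided into 3 equal shares of 1/9 among Umeko, Sachiko, Ryo.
Umeko is living and takes 1/9.
Sachiko predeceased; the 1/9 allotted to Sachiko's branch passes to Sachiko's issue by representation.
The 1/9 is divided into 2 equal shares of 1/18 among Daichi, Midori.
Daichi is living and takes 1/18.
Midori is living and takes 1/18.
Ryo is living and takes 1/9.
Akira is living and takes 1/3.
Hana predeceased; the 1/3 allotted to Hana's branch passes to Hana's issue by representation.
The 1/3 is divided into 2 equal shares of 1/6 among Haruki, Isamu.
Haruki is living and takes 1/6.
Isamu predeceased; the 1/6 allotted to Isamu's branch passes to Isamu's issue by representation.
The 1/6 is divided into 2 equal shares of 1/12 among Junko, Kaede.
Junko is living and takes 1/12.
Kaede is living and takes 1/12.

Akira 1/3; Daichi 1/18; Haruki 1/6; Junko 1/12; Kaede 1/12; Midori 1/18; Ryo 1/9; Umeko 1/9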